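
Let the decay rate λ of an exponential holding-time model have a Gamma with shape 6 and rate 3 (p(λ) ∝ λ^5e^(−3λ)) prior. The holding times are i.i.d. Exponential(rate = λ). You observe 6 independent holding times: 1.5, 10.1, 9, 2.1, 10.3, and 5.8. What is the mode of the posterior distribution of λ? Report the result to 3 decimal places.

The Exponential(rate=λ) likelihood is ∝ λ^n e^(−λΣtᵢ). Here n = 6 and Σtᵢ = 1.5 + 10.1 + 9 + 2.1 + 10.3 + 5.8 = 38.8.
Posterior ∝ λ^5e^(−3λ) · λ^6e^(−38.8λ) = λ^11e^(−41.8λ), i.e. Gamma(12, 41.8).
Mode = (a−1)/b = 11/41.8 ≈ 0.263.

λ̂_MAP = 0.263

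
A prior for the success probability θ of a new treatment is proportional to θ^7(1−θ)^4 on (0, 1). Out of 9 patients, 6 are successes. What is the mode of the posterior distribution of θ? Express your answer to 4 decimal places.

The prior density ∝ θ^7(1−θ)^4 is the kernel of Beta(8, 5).
Data: 6 successes in 9 trials. The binomial likelihood contributes θ^6(1−θ)^3, so the posterior is Beta(8+6, 5+3) = Beta(14, 8).
For Beta(a, b) with a, b > 1 the mode is (a−1)/(a+b−2) = 13/20 ≈ 0.6500.

θ̂_MAP = 0.6500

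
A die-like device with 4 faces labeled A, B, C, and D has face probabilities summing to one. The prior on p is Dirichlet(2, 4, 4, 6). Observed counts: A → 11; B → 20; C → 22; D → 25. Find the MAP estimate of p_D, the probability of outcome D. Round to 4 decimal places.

MAP estimate of p_D = 0.3333

The posterior is Dirichlet(αᵢ + nᵢ) = Dirichlet(13, 24, 26, 31).
For a Dirichlet(a₁,…,a_K) with all aᵢ > 1, the mode has j-th component (aⱼ − 1)/(Σaᵢ − K).
Here Σaᵢ = 94 and K = 4, so p_D = (31 − 1)/(94 − 4) = 30/90 ≈ 0.3333.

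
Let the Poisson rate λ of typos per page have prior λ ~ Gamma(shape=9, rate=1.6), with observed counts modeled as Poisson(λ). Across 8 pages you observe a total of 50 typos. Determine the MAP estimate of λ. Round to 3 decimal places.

Σxᵢ = 50, n = 8.
Posterior ∝ λ^8e^(−1.6λ) · λ^50e^(−8λ) = λ^58e^(−9.6λ), i.e. Gamma(shape=59, rate=9.6).
The mode of a Gamma(a, b) with a ≥ 1 (shape–rate) is (a−1)/b = 58/9.6 ≈ 6.042.

λ̂_MAP = 6.042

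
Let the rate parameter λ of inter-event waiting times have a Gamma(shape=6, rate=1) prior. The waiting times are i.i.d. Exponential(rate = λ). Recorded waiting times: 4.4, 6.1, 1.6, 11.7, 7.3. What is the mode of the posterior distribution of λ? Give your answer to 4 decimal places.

The Exponential(rate=λ) likelihood is ∝ λ^n e^(−λΣtᵢ). Here n = 5 and Σtᵢ = 4.4 + 6.1 + 1.6 + 11.7 + 7.3 = 31.1.
Posterior ∝ λ^5e^(−1λ) · λ^5e^(−31.1λ) = λ^10e^(−32.1λ), i.e. Gamma(11, 32.1).
Mode = (a−1)/b = 10/32.1 ≈ 0.3115.

λ̂_MAP = 0.3115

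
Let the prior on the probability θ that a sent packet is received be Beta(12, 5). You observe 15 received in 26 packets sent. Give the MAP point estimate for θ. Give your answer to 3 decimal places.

θ̂_MAP = 0.634

Prior: Beta(12, 5).
Data: 15 successes in 26 trials. The binomial likelihood contributes θ^15(1−θ)^11, so the posterior is Beta(12+15, 5+11) = Beta(27, 16).
For Beta(a, b) with a, b > 1 the mode is (a−1)/(a+b−2) = 26/41 ≈ 0.634.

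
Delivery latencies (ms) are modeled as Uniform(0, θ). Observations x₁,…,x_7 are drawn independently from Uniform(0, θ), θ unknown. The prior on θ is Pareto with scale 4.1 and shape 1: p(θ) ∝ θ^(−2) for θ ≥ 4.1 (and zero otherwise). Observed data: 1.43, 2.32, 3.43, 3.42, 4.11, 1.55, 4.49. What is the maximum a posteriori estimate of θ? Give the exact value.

θ̂_MAP = 4.49

The Uniform(0, θ) likelihood is θ^(−n) for θ ≥ max(xᵢ), zero otherwise. Here max(xᵢ) = 4.49.
Posterior ∝ θ^(−2) · θ^(−7) = θ^(−9) on θ ≥ max(4.1, 4.49) = 4.49.
This density is strictly decreasing in θ, so the posterior mode lies at the lower boundary of the support.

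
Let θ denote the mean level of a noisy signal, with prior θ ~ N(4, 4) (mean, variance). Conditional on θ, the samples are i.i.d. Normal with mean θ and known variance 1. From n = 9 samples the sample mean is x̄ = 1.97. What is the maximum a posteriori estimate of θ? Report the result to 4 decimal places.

n = 9, x̄ = 1.97.
For a Normal prior and Normal likelihood with known variance, the posterior is Normal; its mode equals its mean, the precision-weighted average.
Prior precision 1/σ₀² = 1/4 = 0.25; data precision n/σ² = 9/1 = 9.
θ̂ = (0.25·4 + 9·1.97) / (0.25 + 9) = 18.73/9.25 = 1873/925 ≈ 2.0249.

θ̂_MAP = 2.0249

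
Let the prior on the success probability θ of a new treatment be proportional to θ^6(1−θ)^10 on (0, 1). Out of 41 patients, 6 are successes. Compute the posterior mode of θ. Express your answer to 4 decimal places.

θ̂_MAP = 0.2105

The prior density ∝ θ^6(1−θ)^10 is the kernel of Beta(7, 11).
Data: 6 successes in 41 trials. The binomial likelihood contributes θ^6(1−θ)^35, so the posterior is Beta(7+6, 11+35) = Beta(13, 46).
For Beta(a, b) with a, b > 1 the mode is (a−1)/(a+b−2) = 12/57 ≈ 0.2105.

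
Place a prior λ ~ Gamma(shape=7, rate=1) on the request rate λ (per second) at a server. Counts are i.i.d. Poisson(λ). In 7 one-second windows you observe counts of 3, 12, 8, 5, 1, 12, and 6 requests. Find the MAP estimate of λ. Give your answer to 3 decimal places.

λ̂_MAP = 6.625

Σxᵢ = 3+12+8+5+1+12+6 = 47, with n = 7.
Posterior ∝ λ^6e^(−1λ) · λ^47e^(−7λ) = λ^53e^(−8λ), i.e. Gamma(shape=54, rate=8).
The mode of a Gamma(a, b) with a ≥ 1 (shape–rate) is (a−1)/b = 53/8 ≈ 6.625.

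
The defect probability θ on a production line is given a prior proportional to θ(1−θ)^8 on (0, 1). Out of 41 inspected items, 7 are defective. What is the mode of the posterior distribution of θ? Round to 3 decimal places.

θ̂_MAP = 0.160

The prior density ∝ θ(1−θ)^8 is the kernel of Beta(2, 9).
Data: 7 successes in 41 trials. The binomial likelihood contributes θ^7(1−θ)^34, so the posterior is Beta(2+7, 9+34) = Beta(9, 43).
For Beta(a, b) with a, b > 1 the mode is (a−1)/(a+b−2) = 8/50 ≈ 0.160.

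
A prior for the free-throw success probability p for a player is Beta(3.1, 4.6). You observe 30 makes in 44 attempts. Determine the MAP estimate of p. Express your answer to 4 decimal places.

Prior: Beta(3.1, 4.6).
Data: 30 successes in 44 trials. The binomial likelihood contributes p^30(1−p)^14, so the posterior is Beta(3.1+30, 4.6+14) = Beta(33.1, 18.6).
For Beta(a, b) with a, b > 1 the mode is (a−1)/(a+b−2) = 32.1/49.7 ≈ 0.6459.

p̂_MAP = 0.6459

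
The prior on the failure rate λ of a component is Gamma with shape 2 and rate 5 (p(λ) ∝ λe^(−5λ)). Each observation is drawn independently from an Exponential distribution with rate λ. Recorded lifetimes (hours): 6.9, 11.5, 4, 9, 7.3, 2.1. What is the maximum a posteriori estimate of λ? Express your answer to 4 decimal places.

The Exponential(rate=λ) likelihood is ∝ λ^n e^(−λΣtᵢ). Here n = 6 and Σtᵢ = 6.9 + 11.5 + 4 + 9 + 7.3 + 2.1 = 40.8.
Posterior ∝ λe^(−5λ) · λ^6e^(−40.8λ) = λ^7e^(−45.8λ), i.e. Gamma(8, 45.8).
Mode = (a−1)/b = 7/45.8 ≈ 0.1528.

λ̂_MAP = 0.1528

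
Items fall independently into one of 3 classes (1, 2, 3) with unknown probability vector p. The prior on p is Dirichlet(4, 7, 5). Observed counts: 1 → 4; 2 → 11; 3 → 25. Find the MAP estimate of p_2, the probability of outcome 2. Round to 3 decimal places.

MAP estimate: 0.321

The posterior is Dirichlet(αᵢ + nᵢ) = Dirichlet(8, 18, 30).
For a Dirichlet(a₁,…,a_K) with all aᵢ > 1, the mode has j-th component (aⱼ − 1)/(Σaᵢ − K).
Here Σaᵢ = 56 and K = 3, so p_2 = (18 − 1)/(56 − 3) = 17/53 ≈ 0.321.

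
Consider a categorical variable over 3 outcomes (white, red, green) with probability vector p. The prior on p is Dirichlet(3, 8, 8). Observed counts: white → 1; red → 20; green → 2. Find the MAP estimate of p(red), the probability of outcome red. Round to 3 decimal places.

The posterior is Dirichlet(αᵢ + nᵢ) = Dirichlet(4, 28, 10).
For a Dirichlet(a₁,…,a_K) with all aᵢ > 1, the mode has j-th component (aⱼ − 1)/(Σaᵢ − K).
Here Σaᵢ = 42 and K = 3, so p(red) = (28 − 1)/(42 − 3) = 27/39 ≈ 0.692.

MAP estimate of p(red) = 0.692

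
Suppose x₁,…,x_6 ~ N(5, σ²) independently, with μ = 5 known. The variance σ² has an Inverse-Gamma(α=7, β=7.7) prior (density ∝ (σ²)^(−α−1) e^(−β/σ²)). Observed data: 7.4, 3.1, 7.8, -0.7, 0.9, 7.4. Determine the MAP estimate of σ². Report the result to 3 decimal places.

Sum of squared deviations about the known mean: SS = (7.4−5)² + (3.1−5)² + (7.8−5)² + (-0.7−5)² + (0.9−5)² + (7.4−5)² = 72.27.
The Normal likelihood contributes (σ²)^(−n/2) exp(−SS/(2σ²)), so the posterior is Inverse-Gamma(α + n/2, β + SS/2) = Inverse-Gamma(10, 43.835).
The mode of Inverse-Gamma(a, b) is b/(a+1) = 43.835/11 ≈ 3.985.

σ̂²_MAP = 3.985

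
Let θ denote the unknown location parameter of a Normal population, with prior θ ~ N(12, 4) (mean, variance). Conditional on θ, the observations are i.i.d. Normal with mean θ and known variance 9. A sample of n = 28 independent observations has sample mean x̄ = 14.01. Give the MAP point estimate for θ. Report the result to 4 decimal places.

θ̂_MAP = 13.8605

n = 28, x̄ = 14.01.
For a Normal prior and Normal likelihood with known variance, the posterior is Normal; its mode equals its mean, the precision-weighted average.
Prior precision 1/σ₀² = 1/4 = 0.25; data precision n/σ² = 28/9.
θ̂ = (0.25·12 + (28/9)·14.01) / (0.25 + 28/9) = (3494/75)/(121/36) = 41928/3025 ≈ 13.8605.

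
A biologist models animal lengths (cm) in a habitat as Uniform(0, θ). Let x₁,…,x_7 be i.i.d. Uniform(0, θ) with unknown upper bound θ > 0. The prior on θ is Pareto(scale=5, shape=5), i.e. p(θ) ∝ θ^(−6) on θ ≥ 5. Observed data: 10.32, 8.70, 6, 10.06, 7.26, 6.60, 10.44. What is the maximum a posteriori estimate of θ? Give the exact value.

θ̂_MAP = 10.44

The Uniform(0, θ) likelihood is θ^(−n) for θ ≥ max(xᵢ), zero otherwise. Here max(xᵢ) = 10.44.
Posterior ∝ θ^(−6) · θ^(−7) = θ^(−13) on θ ≥ max(5, 10.44) = 10.44.
This density is strictly decreasing in θ, so the posterior mode lies at the lower boundary of the support.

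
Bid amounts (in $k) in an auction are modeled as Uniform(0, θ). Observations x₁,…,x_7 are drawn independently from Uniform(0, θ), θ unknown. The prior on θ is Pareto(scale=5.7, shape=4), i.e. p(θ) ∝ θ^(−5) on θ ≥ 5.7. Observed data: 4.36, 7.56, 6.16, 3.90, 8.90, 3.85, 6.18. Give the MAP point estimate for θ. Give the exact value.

The Uniform(0, θ) likelihood is θ^(−n) for θ ≥ max(xᵢ), zero otherwise. Here max(xᵢ) = 8.90.
Posterior ∝ θ^(−5) · θ^(−7) = θ^(−12) on θ ≥ max(5.7, 8.90) = 8.90.
This density is strictly decreasing in θ, so the posterior mode lies at the lower boundary of the support.

θ̂_MAP = 8.90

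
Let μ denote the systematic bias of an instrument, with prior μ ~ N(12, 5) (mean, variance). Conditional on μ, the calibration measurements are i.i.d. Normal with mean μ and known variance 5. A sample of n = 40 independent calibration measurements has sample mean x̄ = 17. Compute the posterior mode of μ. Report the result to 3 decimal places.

μ̂_MAP = 16.878

n = 40, x̄ = 17.
For a Normal prior and Normal likelihood with known variance, the posterior is Normal; its mode equals its mean, the precision-weighted average.
Prior precision 1/σ₀² = 1/5 = 0.2; data precision n/σ² = 40/5 = 8.
μ̂ = (0.2·12 + 8·17) / (0.2 + 8) = 138.4/8.2 = 692/41 ≈ 16.878.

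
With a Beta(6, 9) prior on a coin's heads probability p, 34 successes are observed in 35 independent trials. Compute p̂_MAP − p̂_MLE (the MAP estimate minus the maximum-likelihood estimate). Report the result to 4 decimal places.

MAP − MLE = -0.1589

Posterior is Beta(40, 10); MAP = (40−1)/(50−2) = 39/48 ≈ 0.81250.
MLE ignores the prior: p̂_MLE = k/n = 34/35 ≈ 0.97143.
Difference = 39/48 − 34/35 = -89/560 ≈ -0.1589.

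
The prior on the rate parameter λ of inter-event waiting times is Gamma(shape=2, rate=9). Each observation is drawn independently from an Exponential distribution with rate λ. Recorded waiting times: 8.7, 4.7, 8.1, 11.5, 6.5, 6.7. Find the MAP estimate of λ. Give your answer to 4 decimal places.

The Exponential(rate=λ) likelihood is ∝ λ^n e^(−λΣtᵢ). Here n = 6 and Σtᵢ = 8.7 + 4.7 + 8.1 + 11.5 + 6.5 + 6.7 = 46.2.
Posterior ∝ λe^(−9λ) · λ^6e^(−46.2λ) = λ^7e^(−55.2λ), i.e. Gamma(8, 55.2).
Mode = (a−1)/b = 7/55.2 ≈ 0.1268.

λ̂_MAP = 0.1268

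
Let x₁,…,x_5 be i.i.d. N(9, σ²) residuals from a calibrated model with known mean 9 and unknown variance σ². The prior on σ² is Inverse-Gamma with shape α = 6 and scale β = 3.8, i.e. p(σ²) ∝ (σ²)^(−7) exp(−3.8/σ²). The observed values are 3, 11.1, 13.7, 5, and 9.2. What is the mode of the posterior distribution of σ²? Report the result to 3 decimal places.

Sum of squared deviations about the known mean: SS = (3−9)² + (11.1−9)² + (13.7−9)² + (5−9)² + (9.2−9)² = 78.54.
The Normal likelihood contributes (σ²)^(−n/2) exp(−SS/(2σ²)), so the posterior is Inverse-Gamma(α + n/2, β + SS/2) = Inverse-Gamma(8.5, 43.07).
The mode of Inverse-Gamma(a, b) is b/(a+1) = 43.07/9.5 ≈ 4.534.

σ̂²_MAP = 4.534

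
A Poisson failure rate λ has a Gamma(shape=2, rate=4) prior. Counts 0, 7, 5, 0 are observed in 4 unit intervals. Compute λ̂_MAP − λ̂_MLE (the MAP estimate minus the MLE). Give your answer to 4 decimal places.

Σxᵢ = 12. Posterior is Gamma(14, 8); MAP = (14−1)/8 = 13/8 ≈ 1.62500.
MLE = x̄ = 12/4 ≈ 3.00000.
Difference = 13/8 − 12/4 = -11/8 ≈ -1.3750.

MAP − MLE = -1.3750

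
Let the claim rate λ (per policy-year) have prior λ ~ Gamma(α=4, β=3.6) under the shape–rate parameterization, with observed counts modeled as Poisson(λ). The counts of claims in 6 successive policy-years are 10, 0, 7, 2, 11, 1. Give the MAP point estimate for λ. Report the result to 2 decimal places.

λ̂_MAP = 3.54

Σxᵢ = 10+0+7+2+11+1 = 31, with n = 6.
Posterior ∝ λ^3e^(−3.6λ) · λ^31e^(−6λ) = λ^34e^(−9.6λ), i.e. Gamma(shape=35, rate=9.6).
The mode of a Gamma(a, b) with a ≥ 1 (shape–rate) is (a−1)/b = 34/9.6 ≈ 3.54.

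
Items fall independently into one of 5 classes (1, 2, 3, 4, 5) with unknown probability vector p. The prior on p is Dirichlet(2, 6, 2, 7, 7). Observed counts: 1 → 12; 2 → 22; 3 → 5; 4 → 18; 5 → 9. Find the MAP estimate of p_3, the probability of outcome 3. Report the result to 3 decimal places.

MAP estimate: 0.071

The posterior is Dirichlet(αᵢ + nᵢ) = Dirichlet(14, 28, 7, 25, 16).
For a Dirichlet(a₁,…,a_K) with all aᵢ > 1, the mode has j-th component (aⱼ − 1)/(Σaᵢ − K).
Here Σaᵢ = 90 and K = 5, so p_3 = (7 − 1)/(90 − 5) = 6/85 ≈ 0.071.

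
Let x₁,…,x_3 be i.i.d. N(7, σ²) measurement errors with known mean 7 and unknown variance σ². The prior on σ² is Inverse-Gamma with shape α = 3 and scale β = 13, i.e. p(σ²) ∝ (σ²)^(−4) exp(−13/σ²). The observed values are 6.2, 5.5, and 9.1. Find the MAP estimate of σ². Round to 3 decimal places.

Sum of squared deviations about the known mean: SS = (6.2−7)² + (5.5−7)² + (9.1−7)² = 7.3.
The Normal likelihood contributes (σ²)^(−n/2) exp(−SS/(2σ²)), so the posterior is Inverse-Gamma(α + n/2, β + SS/2) = Inverse-Gamma(4.5, 16.65).
The mode of Inverse-Gamma(a, b) is b/(a+1) = 16.65/5.5 ≈ 3.027.

σ̂²_MAP = 3.027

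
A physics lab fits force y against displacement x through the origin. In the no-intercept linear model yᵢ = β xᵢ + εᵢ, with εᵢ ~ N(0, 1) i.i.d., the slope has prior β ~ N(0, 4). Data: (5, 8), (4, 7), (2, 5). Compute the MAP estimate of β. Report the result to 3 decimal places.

β̂_MAP = 1.724

log p(β | y) = −Σ(yᵢ − βxᵢ)²/(2·1) − β²/(2·4) + const.
Setting the derivative to zero: Σxᵢ(yᵢ − βxᵢ)/1 − β/4 = 0, so β = Σxᵢyᵢ / (Σxᵢ² + σ²/τ²).
Σxᵢyᵢ = 5·8 + 4·7 + 2·5 = 78; Σxᵢ² = 45; σ²/τ² = 0.25.
β̂_MAP = 78 / (45 + 0.25) = 78/45.25 ≈ 1.724.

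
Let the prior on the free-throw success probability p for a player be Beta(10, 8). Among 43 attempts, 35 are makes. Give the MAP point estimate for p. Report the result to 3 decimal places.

Prior: Beta(10, 8).
Data: 35 successes in 43 trials. The binomial likelihood contributes p^35(1−p)^8, so the posterior is Beta(10+35, 8+8) = Beta(45, 16).
For Beta(a, b) with a, b > 1 the mode is (a−1)/(a+b−2) = 44/59 ≈ 0.746.

p̂_MAP = 0.746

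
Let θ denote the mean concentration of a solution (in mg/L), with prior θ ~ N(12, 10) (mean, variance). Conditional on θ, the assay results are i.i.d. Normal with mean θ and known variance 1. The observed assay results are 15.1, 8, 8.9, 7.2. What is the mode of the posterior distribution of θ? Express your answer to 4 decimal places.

n = 4; x̄ = (15.1 + 8 + 8.9 + 7.2)/4 = 39.2/4 = 9.8.
For a Normal prior and Normal likelihood with known variance, the posterior is Normal; its mode equals its mean, the precision-weighted average.
Prior precision 1/σ₀² = 1/10 = 0.1; data precision n/σ² = 4/1 = 4.
θ̂ = (0.1·12 + 4·9.8) / (0.1 + 4) = 40.4/4.1 = 404/41 ≈ 9.8537.

θ̂_MAP = 9.8537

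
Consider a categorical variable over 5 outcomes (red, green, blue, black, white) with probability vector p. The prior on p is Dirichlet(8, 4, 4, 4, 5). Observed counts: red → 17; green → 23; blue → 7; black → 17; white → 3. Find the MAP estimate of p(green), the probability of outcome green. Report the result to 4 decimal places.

MAP estimate of p(green) = 0.2989

The posterior is Dirichlet(αᵢ + nᵢ) = Dirichlet(25, 27, 11, 21, 8).
For a Dirichlet(a₁,…,a_K) with all aᵢ > 1, the mode has j-th component (aⱼ − 1)/(Σaᵢ − K).
Here Σaᵢ = 92 and K = 5, so p(green) = (27 − 1)/(92 − 5) = 26/87 ≈ 0.2989.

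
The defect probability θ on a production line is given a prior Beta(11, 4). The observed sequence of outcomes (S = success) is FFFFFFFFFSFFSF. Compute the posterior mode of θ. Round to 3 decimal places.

Prior: Beta(11, 4).
Data: 2 successes in 14 trials (from the sequence). The binomial likelihood contributes θ^2(1−θ)^12, so the posterior is Beta(11+2, 4+12) = Beta(13, 16).
For Beta(a, b) with a, b > 1 the mode is (a−1)/(a+b−2) = 12/27 ≈ 0.444.

θ̂_MAP = 0.444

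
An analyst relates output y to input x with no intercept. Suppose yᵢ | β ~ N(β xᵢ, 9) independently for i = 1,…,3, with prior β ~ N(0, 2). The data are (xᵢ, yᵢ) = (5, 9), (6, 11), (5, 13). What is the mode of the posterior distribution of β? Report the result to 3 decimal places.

log p(β | y) = −Σ(yᵢ − βxᵢ)²/(2·9) − β²/(2·2) + const.
Setting the derivative to zero: Σxᵢ(yᵢ − βxᵢ)/9 − β/2 = 0, so β = Σxᵢyᵢ / (Σxᵢ² + σ²/τ²).
Σxᵢyᵢ = 5·9 + 6·11 + 5·13 = 176; Σxᵢ² = 86; σ²/τ² = 4.5.
β̂_MAP = 176 / (86 + 4.5) = 176/90.5 ≈ 1.945.

β̂_MAP = 1.945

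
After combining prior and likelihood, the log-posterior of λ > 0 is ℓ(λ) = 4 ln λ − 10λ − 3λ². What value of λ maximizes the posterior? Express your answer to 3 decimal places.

λ̂_MAP = 0.333

ℓ'(λ) = 4/λ − 10 − 6λ. Setting this to zero and multiplying by λ: 6λ² + 10λ − 4 = 0.
λ = (−10 + √(10² + 4·6·4)) / (2·6) = (−10 + √196) / 12 = (−10 + 14)/12 = 1/3.
ℓ''(λ) = −4/λ² − 6 < 0, confirming a maximum.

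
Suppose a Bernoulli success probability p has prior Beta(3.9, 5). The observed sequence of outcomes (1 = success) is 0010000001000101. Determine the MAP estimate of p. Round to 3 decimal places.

Prior: Beta(3.9, 5).
Data: 4 successes in 16 trials (from the sequence). The binomial likelihood contributes p^4(1−p)^12, so the posterior is Beta(3.9+4, 5+12) = Beta(7.9, 17).
For Beta(a, b) with a, b > 1 the mode is (a−1)/(a+b−2) = 6.9/22.9 ≈ 0.301.

p̂_MAP = 0.301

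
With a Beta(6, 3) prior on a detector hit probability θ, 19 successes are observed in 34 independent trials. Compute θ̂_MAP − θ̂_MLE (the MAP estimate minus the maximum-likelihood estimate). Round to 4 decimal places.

MAP − MLE = 0.0265

Posterior is Beta(25, 18); MAP = (25−1)/(43−2) = 24/41 ≈ 0.58537.
MLE ignores the prior: θ̂_MLE = k/n = 19/34 ≈ 0.55882.
Difference = 24/41 − 19/34 = 37/1394 ≈ 0.0265.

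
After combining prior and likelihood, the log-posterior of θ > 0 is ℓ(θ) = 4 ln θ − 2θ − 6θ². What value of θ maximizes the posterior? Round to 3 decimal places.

θ̂_MAP = 0.500

ℓ'(θ) = 4/θ − 2 − 12θ. Setting this to zero and multiplying by θ: 12θ² + 2θ − 4 = 0.
θ = (−2 + √(2² + 4·12·4)) / (2·12) = (−2 + √196) / 24 = (−2 + 14)/24 = 1/2.
ℓ''(θ) = −4/θ² − 12 < 0, confirming a maximum.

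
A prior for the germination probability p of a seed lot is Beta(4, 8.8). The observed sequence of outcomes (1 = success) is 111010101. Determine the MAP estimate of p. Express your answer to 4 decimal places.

Prior: Beta(4, 8.8).
Data: 6 successes in 9 trials (from the sequence). The binomial likelihood contributes p^6(1−p)^3, so the posterior is Beta(4+6, 8.8+3) = Beta(10, 11.8).
For Beta(a, b) with a, b > 1 the mode is (a−1)/(a+b−2) = 9/19.8 ≈ 0.4545.

p̂_MAP = 0.4545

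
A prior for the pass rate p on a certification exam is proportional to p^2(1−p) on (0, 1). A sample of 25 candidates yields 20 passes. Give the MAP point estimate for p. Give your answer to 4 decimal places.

The prior density ∝ p^2(1−p)^1 is the kernel of Beta(3, 2).
Data: 20 successes in 25 trials. The binomial likelihood contributes p^20(1−p)^5, so the posterior is Beta(3+20, 2+5) = Beta(23, 7).
For Beta(a, b) with a, b > 1 the mode is (a−1)/(a+b−2) = 22/28 ≈ 0.7857.

p̂_MAP = 0.7857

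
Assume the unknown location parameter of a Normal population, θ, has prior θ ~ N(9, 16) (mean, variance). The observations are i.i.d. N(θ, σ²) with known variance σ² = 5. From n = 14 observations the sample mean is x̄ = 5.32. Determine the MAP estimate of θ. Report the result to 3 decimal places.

n = 14, x̄ = 5.32.
For a Normal prior and Normal likelihood with known variance, the posterior is Normal; its mode equals its mean, the precision-weighted average.
Prior precision 1/σ₀² = 1/16 = 0.0625; data precision n/σ² = 14/5 = 2.8.
θ̂ = (0.0625·9 + 2.8·5.32) / (0.0625 + 2.8) = 15.4585/2.8625 = 30917/5725 ≈ 5.400.

θ̂_MAP = 5.400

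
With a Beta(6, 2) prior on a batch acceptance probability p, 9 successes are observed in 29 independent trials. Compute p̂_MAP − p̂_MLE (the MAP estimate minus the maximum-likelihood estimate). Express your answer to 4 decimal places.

MAP − MLE = 0.0897

Posterior is Beta(15, 22); MAP = (15−1)/(37−2) = 14/35 ≈ 0.40000.
MLE ignores the prior: p̂_MLE = k/n = 9/29 ≈ 0.31034.
Difference = 14/35 − 9/29 = 13/145 ≈ 0.0897.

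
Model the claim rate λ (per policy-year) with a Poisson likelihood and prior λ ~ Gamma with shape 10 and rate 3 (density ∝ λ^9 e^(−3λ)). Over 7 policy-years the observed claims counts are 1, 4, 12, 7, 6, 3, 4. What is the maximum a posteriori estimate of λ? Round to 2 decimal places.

Σxᵢ = 1+4+12+7+6+3+4 = 37, with n = 7.
Posterior ∝ λ^9e^(−3λ) · λ^37e^(−7λ) = λ^46e^(−10λ), i.e. Gamma(shape=47, rate=10).
The mode of a Gamma(a, b) with a ≥ 1 (shape–rate) is (a−1)/b = 46/10 ≈ 4.60.

λ̂_MAP = 4.60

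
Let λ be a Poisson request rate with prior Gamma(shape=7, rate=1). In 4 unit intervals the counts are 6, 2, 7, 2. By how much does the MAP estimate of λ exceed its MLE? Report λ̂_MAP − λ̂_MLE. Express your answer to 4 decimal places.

Σxᵢ = 17. Posterior is Gamma(24, 5); MAP = (24−1)/5 = 23/5 ≈ 4.60000.
MLE = x̄ = 17/4 ≈ 4.25000.
Difference = 23/5 − 17/4 = 7/20 ≈ 0.3500.

MAP − MLE = 0.3500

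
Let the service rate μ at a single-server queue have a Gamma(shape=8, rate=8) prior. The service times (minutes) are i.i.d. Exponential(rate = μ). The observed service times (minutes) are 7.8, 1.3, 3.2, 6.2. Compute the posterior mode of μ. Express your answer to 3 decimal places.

The Exponential(rate=μ) likelihood is ∝ μ^n e^(−μΣtᵢ). Here n = 4 and Σtᵢ = 7.8 + 1.3 + 3.2 + 6.2 = 18.5.
Posterior ∝ μ^7e^(−8μ) · μ^4e^(−18.5μ) = μ^11e^(−26.5μ), i.e. Gamma(12, 26.5).
Mode = (a−1)/b = 11/26.5 ≈ 0.415.

μ̂_MAP = 0.415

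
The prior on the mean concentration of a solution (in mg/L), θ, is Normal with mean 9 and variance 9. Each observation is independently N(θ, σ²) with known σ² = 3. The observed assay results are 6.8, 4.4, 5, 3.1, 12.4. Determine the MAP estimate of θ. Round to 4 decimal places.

n = 5; x̄ = (6.8 + 4.4 + 5 + 3.1 + 12.4)/5 = 31.7/5 = 6.34.
For a Normal prior and Normal likelihood with known variance, the posterior is Normal; its mode equals its mean, the precision-weighted average.
Prior precision 1/σ₀² = 1/9; data precision n/σ² = 5/3.
θ̂ = ((1/9)·9 + (5/3)·6.34) / (1/9 + 5/3) = (347/30)/(16/9) = 6.50625 ≈ 6.5063.

θ̂_MAP = 6.5063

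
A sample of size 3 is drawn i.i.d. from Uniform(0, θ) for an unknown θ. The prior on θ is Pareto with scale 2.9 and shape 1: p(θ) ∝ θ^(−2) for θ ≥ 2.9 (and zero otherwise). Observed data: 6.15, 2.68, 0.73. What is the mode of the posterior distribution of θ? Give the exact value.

The Uniform(0, θ) likelihood is θ^(−n) for θ ≥ max(xᵢ), zero otherwise. Here max(xᵢ) = 6.15.
Posterior ∝ θ^(−2) · θ^(−3) = θ^(−5) on θ ≥ max(2.9, 6.15) = 6.15.
This density is strictly decreasing in θ, so the posterior mode lies at the lower boundary of the support.

θ̂_MAP = 6.15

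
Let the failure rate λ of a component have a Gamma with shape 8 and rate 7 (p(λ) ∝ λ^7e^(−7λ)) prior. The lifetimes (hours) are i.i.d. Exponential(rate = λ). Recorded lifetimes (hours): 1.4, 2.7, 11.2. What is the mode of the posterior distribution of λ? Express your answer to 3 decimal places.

The Exponential(rate=λ) likelihood is ∝ λ^n e^(−λΣtᵢ). Here n = 3 and Σtᵢ = 1.4 + 2.7 + 11.2 = 15.3.
Posterior ∝ λ^7e^(−7λ) · λ^3e^(−15.3λ) = λ^10e^(−22.3λ), i.e. Gamma(11, 22.3).
Mode = (a−1)/b = 10/22.3 ≈ 0.448.

λ̂_MAP = 0.448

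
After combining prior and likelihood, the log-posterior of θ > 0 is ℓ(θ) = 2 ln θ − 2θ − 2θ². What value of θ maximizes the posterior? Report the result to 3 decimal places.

ℓ'(θ) = 2/θ − 2 − 4θ. Setting this to zero and multiplying by θ: 4θ² + 2θ − 2 = 0.
θ = (−2 + √(2² + 4·4·2)) / (2·4) = (−2 + √36) / 8 = (−2 + 6)/8 = 1/2.
ℓ''(θ) = −2/θ² − 4 < 0, confirming a maximum.

θ̂_MAP = 0.500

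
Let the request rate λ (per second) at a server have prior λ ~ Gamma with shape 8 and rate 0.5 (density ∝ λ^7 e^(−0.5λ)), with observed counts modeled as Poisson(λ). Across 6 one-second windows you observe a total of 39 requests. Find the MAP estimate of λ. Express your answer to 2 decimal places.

Σxᵢ = 39, n = 6.
Posterior ∝ λ^7e^(−0.5λ) · λ^39e^(−6λ) = λ^46e^(−6.5λ), i.e. Gamma(shape=47, rate=6.5).
The mode of a Gamma(a, b) with a ≥ 1 (shape–rate) is (a−1)/b = 46/6.5 ≈ 7.08.

λ̂_MAP = 7.08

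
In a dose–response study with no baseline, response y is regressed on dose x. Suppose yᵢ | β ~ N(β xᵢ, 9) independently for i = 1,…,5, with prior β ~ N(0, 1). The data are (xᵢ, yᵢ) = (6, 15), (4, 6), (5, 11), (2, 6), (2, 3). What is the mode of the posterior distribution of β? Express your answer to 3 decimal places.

β̂_MAP = 1.989

log p(β | y) = −Σ(yᵢ − βxᵢ)²/(2·9) − β²/(2·1) + const.
Setting the derivative to zero: Σxᵢ(yᵢ − βxᵢ)/9 − β/1 = 0, so β = Σxᵢyᵢ / (Σxᵢ² + σ²/τ²).
Σxᵢyᵢ = 6·15 + 4·6 + 5·11 + 2·6 + 2·3 = 187; Σxᵢ² = 85; σ²/τ² = 9.
β̂_MAP = 187 / (85 + 9) = 187/94 ≈ 1.989.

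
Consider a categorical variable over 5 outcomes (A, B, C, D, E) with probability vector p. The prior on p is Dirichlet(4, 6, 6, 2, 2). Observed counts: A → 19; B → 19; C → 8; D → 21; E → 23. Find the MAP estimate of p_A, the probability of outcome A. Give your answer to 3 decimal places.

MAP estimate of p_A = 0.210

The posterior is Dirichlet(αᵢ + nᵢ) = Dirichlet(23, 25, 14, 23, 25).
For a Dirichlet(a₁,…,a_K) with all aᵢ > 1, the mode has j-th component (aⱼ − 1)/(Σaᵢ − K).
Here Σaᵢ = 110 and K = 5, so p_A = (23 − 1)/(110 − 5) = 22/105 ≈ 0.210.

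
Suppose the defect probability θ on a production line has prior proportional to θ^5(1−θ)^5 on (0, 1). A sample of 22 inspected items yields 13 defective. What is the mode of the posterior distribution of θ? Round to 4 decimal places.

The prior density ∝ θ^5(1−θ)^5 is the kernel of Beta(6, 6).
Data: 13 successes in 22 trials. The binomial likelihood contributes θ^13(1−θ)^9, so the posterior is Beta(6+13, 6+9) = Beta(19, 15).
For Beta(a, b) with a, b > 1 the mode is (a−1)/(a+b−2) = 18/32 ≈ 0.5625.

θ̂_MAP = 0.5625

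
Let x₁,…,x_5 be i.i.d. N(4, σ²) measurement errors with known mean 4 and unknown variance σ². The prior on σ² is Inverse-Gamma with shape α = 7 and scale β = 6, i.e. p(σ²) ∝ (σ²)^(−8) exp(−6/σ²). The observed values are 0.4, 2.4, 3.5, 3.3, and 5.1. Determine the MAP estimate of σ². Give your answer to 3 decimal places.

σ̂²_MAP = 1.403

Sum of squared deviations about the known mean: SS = (0.4−4)² + (2.4−4)² + (3.5−4)² + (3.3−4)² + (5.1−4)² = 17.47.
The Normal likelihood contributes (σ²)^(−n/2) exp(−SS/(2σ²)), so the posterior is Inverse-Gamma(α + n/2, β + SS/2) = Inverse-Gamma(9.5, 14.735).
The mode of Inverse-Gamma(a, b) is b/(a+1) = 14.735/10.5 ≈ 1.403.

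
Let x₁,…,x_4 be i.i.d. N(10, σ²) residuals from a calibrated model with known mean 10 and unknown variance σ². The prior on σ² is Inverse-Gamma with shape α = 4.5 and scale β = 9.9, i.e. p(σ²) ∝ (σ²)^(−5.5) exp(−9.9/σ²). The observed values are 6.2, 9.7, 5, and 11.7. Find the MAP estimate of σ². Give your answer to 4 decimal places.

σ̂²_MAP = 4.1480

Sum of squared deviations about the known mean: SS = (6.2−10)² + (9.7−10)² + (5−10)² + (11.7−10)² = 42.42.
The Normal likelihood contributes (σ²)^(−n/2) exp(−SS/(2σ²)), so the posterior is Inverse-Gamma(α + n/2, β + SS/2) = Inverse-Gamma(6.5, 31.11).
The mode of Inverse-Gamma(a, b) is b/(a+1) = 31.11/7.5 ≈ 4.1480.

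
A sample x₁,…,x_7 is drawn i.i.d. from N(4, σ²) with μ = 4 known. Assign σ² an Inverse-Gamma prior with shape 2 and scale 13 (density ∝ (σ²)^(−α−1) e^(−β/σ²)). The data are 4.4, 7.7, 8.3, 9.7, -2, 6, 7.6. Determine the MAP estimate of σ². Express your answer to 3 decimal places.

σ̂²_MAP = 11.061

Sum of squared deviations about the known mean: SS = (4.4−4)² + (7.7−4)² + (8.3−4)² + (9.7−4)² + (-2−4)² + (6−4)² + (7.6−4)² = 117.79.
The Normal likelihood contributes (σ²)^(−n/2) exp(−SS/(2σ²)), so the posterior is Inverse-Gamma(α + n/2, β + SS/2) = Inverse-Gamma(5.5, 71.895).
The mode of Inverse-Gamma(a, b) is b/(a+1) = 71.895/6.5 ≈ 11.061.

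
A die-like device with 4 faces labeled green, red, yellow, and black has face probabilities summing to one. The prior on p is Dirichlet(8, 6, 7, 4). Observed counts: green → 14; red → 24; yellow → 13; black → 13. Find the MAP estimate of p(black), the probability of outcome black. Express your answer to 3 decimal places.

MAP estimate of p(black) = 0.188

The posterior is Dirichlet(αᵢ + nᵢ) = Dirichlet(22, 30, 20, 17).
For a Dirichlet(a₁,…,a_K) with all aᵢ > 1, the mode has j-th component (aⱼ − 1)/(Σaᵢ − K).
Here Σaᵢ = 89 and K = 4, so p(black) = (17 − 1)/(89 − 4) = 16/85 ≈ 0.188.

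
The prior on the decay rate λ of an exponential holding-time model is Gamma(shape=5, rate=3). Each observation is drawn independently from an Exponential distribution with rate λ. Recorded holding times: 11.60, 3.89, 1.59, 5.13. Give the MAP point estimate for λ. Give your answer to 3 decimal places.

The Exponential(rate=λ) likelihood is ∝ λ^n e^(−λΣtᵢ). Here n = 4 and Σtᵢ = 11.60 + 3.89 + 1.59 + 5.13 = 22.21.
Posterior ∝ λ^4e^(−3λ) · λ^4e^(−22.21λ) = λ^8e^(−25.21λ), i.e. Gamma(9, 25.21).
Mode = (a−1)/b = 8/25.21 ≈ 0.317.

λ̂_MAP = 0.317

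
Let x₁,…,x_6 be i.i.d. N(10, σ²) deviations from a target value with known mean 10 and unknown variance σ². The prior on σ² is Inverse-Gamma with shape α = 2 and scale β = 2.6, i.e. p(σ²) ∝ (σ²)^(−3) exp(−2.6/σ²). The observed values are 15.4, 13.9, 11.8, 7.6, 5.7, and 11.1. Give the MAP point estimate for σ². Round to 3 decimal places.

Sum of squared deviations about the known mean: SS = (15.4−10)² + (13.9−10)² + (11.8−10)² + (7.6−10)² + (5.7−10)² + (11.1−10)² = 73.07.
The Normal likelihood contributes (σ²)^(−n/2) exp(−SS/(2σ²)), so the posterior is Inverse-Gamma(α + n/2, β + SS/2) = Inverse-Gamma(5, 39.135).
The mode of Inverse-Gamma(a, b) is b/(a+1) = 39.135/6 ≈ 6.523.

σ̂²_MAP = 6.523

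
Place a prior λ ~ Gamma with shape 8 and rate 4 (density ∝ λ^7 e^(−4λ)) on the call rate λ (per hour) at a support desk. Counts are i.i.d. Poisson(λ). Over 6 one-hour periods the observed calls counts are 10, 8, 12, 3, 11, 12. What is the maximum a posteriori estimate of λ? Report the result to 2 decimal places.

λ̂_MAP = 6.30

Σxᵢ = 10+8+12+3+11+12 = 56, with n = 6.
Posterior ∝ λ^7e^(−4λ) · λ^56e^(−6λ) = λ^63e^(−10λ), i.e. Gamma(shape=64, rate=10).
The mode of a Gamma(a, b) with a ≥ 1 (shape–rate) is (a−1)/b = 63/10 ≈ 6.30.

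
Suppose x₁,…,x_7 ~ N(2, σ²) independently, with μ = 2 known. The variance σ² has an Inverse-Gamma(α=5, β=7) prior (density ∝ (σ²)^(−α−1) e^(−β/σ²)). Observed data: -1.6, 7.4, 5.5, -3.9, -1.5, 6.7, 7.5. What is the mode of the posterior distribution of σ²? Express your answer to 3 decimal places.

Sum of squared deviations about the known mean: SS = (-1.6−2)² + (7.4−2)² + (5.5−2)² + (-3.9−2)² + (-1.5−2)² + (6.7−2)² + (7.5−2)² = 153.77.
The Normal likelihood contributes (σ²)^(−n/2) exp(−SS/(2σ²)), so the posterior is Inverse-Gamma(α + n/2, β + SS/2) = Inverse-Gamma(8.5, 83.885).
The mode of Inverse-Gamma(a, b) is b/(a+1) = 83.885/9.5 ≈ 8.830.

σ̂²_MAP = 8.830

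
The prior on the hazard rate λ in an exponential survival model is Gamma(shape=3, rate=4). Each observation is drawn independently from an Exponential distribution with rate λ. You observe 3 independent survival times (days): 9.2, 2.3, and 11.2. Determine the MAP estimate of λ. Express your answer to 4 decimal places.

λ̂_MAP = 0.1873

The Exponential(rate=λ) likelihood is ∝ λ^n e^(−λΣtᵢ). Here n = 3 and Σtᵢ = 9.2 + 2.3 + 11.2 = 22.7.
Posterior ∝ λ^2e^(−4λ) · λ^3e^(−22.7λ) = λ^5e^(−26.7λ), i.e. Gamma(6, 26.7).
Mode = (a−1)/b = 5/26.7 ≈ 0.1873.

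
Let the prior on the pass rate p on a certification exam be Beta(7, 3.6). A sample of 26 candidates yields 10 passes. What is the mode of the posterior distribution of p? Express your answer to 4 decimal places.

Prior: Beta(7, 3.6).
Data: 10 successes in 26 trials. The binomial likelihood contributes p^10(1−p)^16, so the posterior is Beta(7+10, 3.6+16) = Beta(17, 19.6).
For Beta(a, b) with a, b > 1 the mode is (a−1)/(a+b−2) = 16/34.6 ≈ 0.4624.

p̂_MAP = 0.4624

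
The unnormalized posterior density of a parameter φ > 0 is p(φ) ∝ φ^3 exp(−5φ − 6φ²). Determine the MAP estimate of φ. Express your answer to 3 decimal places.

φ̂_MAP = 0.333

ℓ'(φ) = 3/φ − 5 − 12φ. Setting this to zero and multiplying by φ: 12φ² + 5φ − 3 = 0.
φ = (−5 + √(5² + 4·12·3)) / (2·12) = (−5 + √169) / 24 = (−5 + 13)/24 = 1/3.
ℓ''(φ) = −3/φ² − 12 < 0, confirming a maximum.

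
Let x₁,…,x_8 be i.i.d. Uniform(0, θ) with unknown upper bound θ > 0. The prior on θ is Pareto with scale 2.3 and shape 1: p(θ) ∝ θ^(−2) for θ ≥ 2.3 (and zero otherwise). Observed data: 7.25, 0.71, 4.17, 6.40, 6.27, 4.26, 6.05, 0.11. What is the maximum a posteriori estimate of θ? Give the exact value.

The Uniform(0, θ) likelihood is θ^(−n) for θ ≥ max(xᵢ), zero otherwise. Here max(xᵢ) = 7.25.
Posterior ∝ θ^(−2) · θ^(−8) = θ^(−10) on θ ≥ max(2.3, 7.25) = 7.25.
This density is strictly decreasing in θ, so the posterior mode lies at the lower boundary of the support.

θ̂_MAP = 7.25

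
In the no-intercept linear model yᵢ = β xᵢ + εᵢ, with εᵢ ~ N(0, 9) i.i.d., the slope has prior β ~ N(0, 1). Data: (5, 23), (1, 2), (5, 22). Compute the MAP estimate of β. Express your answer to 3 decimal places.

β̂_MAP = 3.783

log p(β | y) = −Σ(yᵢ − βxᵢ)²/(2·9) − β²/(2·1) + const.
Setting the derivative to zero: Σxᵢ(yᵢ − βxᵢ)/9 − β/1 = 0, so β = Σxᵢyᵢ / (Σxᵢ² + σ²/τ²).
Σxᵢyᵢ = 5·23 + 1·2 + 5·22 = 227; Σxᵢ² = 51; σ²/τ² = 9.
β̂_MAP = 227 / (51 + 9) = 227/60 ≈ 3.783.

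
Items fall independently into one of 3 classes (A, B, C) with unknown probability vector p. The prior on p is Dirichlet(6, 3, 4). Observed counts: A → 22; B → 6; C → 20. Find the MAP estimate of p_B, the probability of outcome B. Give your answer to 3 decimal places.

MAP estimate of p_B = 0.138

The posterior is Dirichlet(αᵢ + nᵢ) = Dirichlet(28, 9, 24).
For a Dirichlet(a₁,…,a_K) with all aᵢ > 1, the mode has j-th component (aⱼ − 1)/(Σaᵢ − K).
Here Σaᵢ = 61 and K = 3, so p_B = (9 − 1)/(61 − 3) = 8/58 ≈ 0.138.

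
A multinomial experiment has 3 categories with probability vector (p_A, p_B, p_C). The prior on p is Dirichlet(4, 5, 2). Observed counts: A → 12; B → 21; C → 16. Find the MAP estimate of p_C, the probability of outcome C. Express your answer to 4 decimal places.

The posterior is Dirichlet(αᵢ + nᵢ) = Dirichlet(16, 26, 18).
For a Dirichlet(a₁,…,a_K) with all aᵢ > 1, the mode has j-th component (aⱼ − 1)/(Σaᵢ − K).
Here Σaᵢ = 60 and K = 3, so p_C = (18 − 1)/(60 − 3) = 17/57 ≈ 0.2982.

MAP estimate of p_C = 0.2982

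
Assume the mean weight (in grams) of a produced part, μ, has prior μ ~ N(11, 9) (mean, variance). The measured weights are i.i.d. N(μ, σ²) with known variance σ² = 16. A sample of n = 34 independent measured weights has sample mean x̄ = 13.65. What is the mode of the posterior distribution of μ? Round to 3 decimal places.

μ̂_MAP = 13.518

n = 34, x̄ = 13.65.
For a Normal prior and Normal likelihood with known variance, the posterior is Normal; its mode equals its mean, the precision-weighted average.
Prior precision 1/σ₀² = 1/9; data precision n/σ² = 34/16 = 2.125.
μ̂ = ((1/9)·11 + 2.125·13.65) / (1/9 + 2.125) = (43529/1440)/(161/72) = 43529/3220 ≈ 13.518.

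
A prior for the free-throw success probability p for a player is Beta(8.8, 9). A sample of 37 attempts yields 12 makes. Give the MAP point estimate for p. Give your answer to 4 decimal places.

Prior: Beta(8.8, 9).
Data: 12 successes in 37 trials. The binomial likelihood contributes p^12(1−p)^25, so the posterior is Beta(8.8+12, 9+25) = Beta(20.8, 34).
For Beta(a, b) with a, b > 1 the mode is (a−1)/(a+b−2) = 19.8/52.8 ≈ 0.3750.

p̂_MAP = 0.3750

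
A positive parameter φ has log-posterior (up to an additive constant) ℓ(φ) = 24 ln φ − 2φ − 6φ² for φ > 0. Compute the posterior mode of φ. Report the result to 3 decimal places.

ℓ'(φ) = 24/φ − 2 − 12φ. Setting this to zero and multiplying by φ: 12φ² + 2φ − 24 = 0.
φ = (−2 + √(2² + 4·12·24)) / (2·12) = (−2 + √1156) / 24 = (−2 + 34)/24 = 4/3.
ℓ''(φ) = −24/φ² − 12 < 0, confirming a maximum.

φ̂_MAP = 1.333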